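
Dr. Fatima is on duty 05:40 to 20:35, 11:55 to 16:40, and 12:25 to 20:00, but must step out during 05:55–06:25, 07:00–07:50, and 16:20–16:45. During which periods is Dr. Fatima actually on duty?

First set merges to 05:40–20:35.
05:40–20:35 with B removed leaves 05:40–05:55, 06:25–07:00, 07:50–16:20, 16:45–20:35.

05:40–05:55, 06:25–07:00, 07:50–16:20, 16:45–20:35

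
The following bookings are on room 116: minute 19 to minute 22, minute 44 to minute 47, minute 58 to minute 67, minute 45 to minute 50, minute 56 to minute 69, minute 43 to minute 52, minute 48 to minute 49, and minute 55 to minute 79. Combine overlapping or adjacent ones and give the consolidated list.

Sort by start: minute 19 to minute 22, minute 43 to minute 52, minute 44 to minute 47, minute 45 to minute 50, minute 48 to minute 49, minute 55 to minute 79, minute 56 to minute 69, minute 58 to minute 67.
minute 43 to minute 52 is disjoint → start new block.
minute 44 to minute 47 overlaps/touches minute 43 to minute 52 → extend to minute 43 to minute 52.
minute 45 to minute 50 overlaps/touches minute 43 to minute 52 → extend to minute 43 to minute 52.
minute 48 to minute 49 overlaps/touches minute 43 to minute 52 → extend to minute 43 to minute 52.
minute 55 to minute 79 is disjoint → start new block.
minute 56 to minute 69 overlaps/touches minute 55 to minute 79 → extend to minute 55 to minute 79.
minute 58 to minute 67 overlaps/touches minute 55 to minute 79 → extend to minute 55 to minute 79.

minute 19 to minute 22, minute 43 to minute 52, minute 55 to minute 79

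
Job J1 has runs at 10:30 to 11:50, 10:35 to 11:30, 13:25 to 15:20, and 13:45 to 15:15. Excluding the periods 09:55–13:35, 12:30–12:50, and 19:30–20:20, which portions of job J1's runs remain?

Merge the first list: 10:30–11:50, 13:25–15:20.
Merge the second list: 09:55–13:35, 19:30–20:20.
10:30–11:50: entirely removed.
13:25–15:20 \ B = 13:35–15:20.

13:35–15:20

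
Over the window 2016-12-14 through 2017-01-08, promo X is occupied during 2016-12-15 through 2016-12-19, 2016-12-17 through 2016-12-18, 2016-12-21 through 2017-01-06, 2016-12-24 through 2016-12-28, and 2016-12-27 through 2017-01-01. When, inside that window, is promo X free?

Covered (merged): 2016-12-15 through 2016-12-19, 2016-12-21 through 2017-01-06.
Uncovered inside 2016-12-14 through 2017-01-08: 2016-12-14 through 2016-12-14, 2016-12-20 through 2016-12-20, 2017-01-07 through 2017-01-08.

2016-12-14 through 2016-12-14, 2016-12-20 through 2016-12-20, 2017-01-07 through 2017-01-08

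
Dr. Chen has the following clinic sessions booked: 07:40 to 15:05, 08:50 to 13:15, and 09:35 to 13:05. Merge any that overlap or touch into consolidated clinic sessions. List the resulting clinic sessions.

07:40–15:05

08:50–13:15 overlaps/touches 07:40–15:05 → extend to 07:40–15:05.
09:35–13:05 overlaps/touches 07:40–15:05 → extend to 07:40–15:05.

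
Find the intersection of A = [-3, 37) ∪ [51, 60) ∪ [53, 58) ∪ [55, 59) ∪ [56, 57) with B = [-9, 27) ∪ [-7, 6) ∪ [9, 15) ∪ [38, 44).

A, merged: [-3, 37), [51, 60).
B, merged: [-9, 27), [38, 44).
[-3, 37) meets the second set on [-3, 27).
[51, 60): no overlap with the second set.

[-3, 27)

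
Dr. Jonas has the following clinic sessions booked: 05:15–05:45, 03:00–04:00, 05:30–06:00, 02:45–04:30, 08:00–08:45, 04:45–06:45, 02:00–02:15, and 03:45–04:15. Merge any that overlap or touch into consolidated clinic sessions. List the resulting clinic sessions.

02:00-02:15, 02:45-04:30, 04:45-06:45, 08:00-08:45

Sort by start: 02:00-02:15, 02:45-04:30, 03:00-04:00, 03:45-04:15, 04:45-06:45, 05:15-05:45, 05:30-06:00, 08:00-08:45.
02:45-04:30 is disjoint → start new block.
03:00-04:00 overlaps/touches 02:45-04:30 → extend to 02:45-04:30.
03:45-04:15 overlaps/touches 02:45-04:30 → extend to 02:45-04:30.
04:45-06:45 is disjoint → start new block.
05:15-05:45 overlaps/touches 04:45-06:45 → extend to 04:45-06:45.
05:30-06:00 overlaps/touches 04:45-06:45 → extend to 04:45-06:45.
08:00-08:45 is disjoint → start new block.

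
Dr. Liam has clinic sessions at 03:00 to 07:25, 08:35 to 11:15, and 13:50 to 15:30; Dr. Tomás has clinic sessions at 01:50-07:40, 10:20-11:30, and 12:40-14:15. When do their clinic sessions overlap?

03:00-07:25, 10:20-11:15, 13:50-14:15

03:00-07:25 meets the second set on 03:00-07:25.
08:35-11:15 meets the second set on 10:20-11:15.
13:50-15:30 meets the second set on 13:50-14:15.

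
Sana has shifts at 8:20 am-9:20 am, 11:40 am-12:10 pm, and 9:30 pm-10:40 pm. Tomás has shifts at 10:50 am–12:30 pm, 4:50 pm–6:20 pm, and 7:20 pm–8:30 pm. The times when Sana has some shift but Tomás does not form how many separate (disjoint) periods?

2

A \ B = 8:20 am–9:20 am, 9:30 pm–10:40 pm.
That is 2 disjoint pieces.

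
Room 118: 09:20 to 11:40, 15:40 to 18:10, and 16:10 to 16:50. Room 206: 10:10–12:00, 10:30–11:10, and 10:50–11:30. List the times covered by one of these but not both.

09:20–10:10, 11:40–12:00, 15:40–18:10

First set merges to 09:20–11:40, 15:40–18:10.
Second set merges to 10:10–12:00.
A \ B = 09:20–10:10, 15:40–18:10.
B \ A = 11:40–12:00.
Union of the two gives the symmetric difference.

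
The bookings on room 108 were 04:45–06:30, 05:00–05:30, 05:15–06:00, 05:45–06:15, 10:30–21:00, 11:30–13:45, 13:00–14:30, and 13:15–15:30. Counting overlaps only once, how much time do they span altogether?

Merged: 04:45–06:30, 10:30–21:00.
Lengths: 1 h 45 min + 10 h 30 min = 12 h 15 min.

12 h 15 min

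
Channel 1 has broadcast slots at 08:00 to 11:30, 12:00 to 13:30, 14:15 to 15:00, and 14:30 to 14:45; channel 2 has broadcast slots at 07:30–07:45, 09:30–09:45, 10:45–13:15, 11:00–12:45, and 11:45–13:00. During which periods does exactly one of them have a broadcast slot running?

First set merges to 08:00–11:30, 12:00–13:30, 14:15–15:00.
Second set merges to 07:30–07:45, 09:30–09:45, 10:45–13:15.
A \ B = 08:00–09:30, 09:45–10:45, 13:15–13:30, 14:15–15:00.
B \ A = 07:30–07:45, 11:30–12:00.
Union of the two gives the symmetric difference.

07:30–07:45, 08:00–09:30, 09:45–10:45, 11:30–12:00, 13:15–13:30, 14:15–15:00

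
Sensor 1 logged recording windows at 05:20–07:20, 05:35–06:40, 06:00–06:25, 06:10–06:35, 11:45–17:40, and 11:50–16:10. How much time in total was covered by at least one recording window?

Merged: 05:20–07:20, 11:45–17:40.
Lengths: 2 h + 5 h 55 min = 7 h 55 min.

7 h 55 min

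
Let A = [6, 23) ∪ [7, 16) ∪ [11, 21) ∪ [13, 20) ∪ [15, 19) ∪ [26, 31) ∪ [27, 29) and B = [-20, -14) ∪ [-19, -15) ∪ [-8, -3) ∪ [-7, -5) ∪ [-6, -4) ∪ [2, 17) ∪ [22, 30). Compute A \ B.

Merge the first list: [6, 23), [26, 31).
Merge the second list: [-20, -14), [-8, -3), [2, 17), [22, 30).
[6, 23) minus B → [17, 22).
[26, 31) minus B → [30, 31).

[17, 22) ∪ [30, 31)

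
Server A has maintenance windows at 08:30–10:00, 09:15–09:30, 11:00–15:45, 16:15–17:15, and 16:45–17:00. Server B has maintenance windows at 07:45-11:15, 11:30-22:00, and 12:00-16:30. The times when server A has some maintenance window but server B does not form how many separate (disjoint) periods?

1

First set merges to 08:30-10:00, 11:00-15:45, 16:15-17:15.
Second set merges to 07:45-11:15, 11:30-22:00.
A \ B = 11:15-11:30.
That is 1 disjoint piece.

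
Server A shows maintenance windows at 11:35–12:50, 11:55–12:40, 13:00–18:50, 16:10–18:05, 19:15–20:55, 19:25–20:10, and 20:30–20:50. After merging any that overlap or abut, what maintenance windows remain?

11:35–12:50, 13:00–18:50, 19:15–20:55

11:55–12:40 overlaps/touches 11:35–12:50 → extend to 11:35–12:50.
13:00–18:50 is disjoint → start new block.
16:10–18:05 overlaps/touches 13:00–18:50 → extend to 13:00–18:50.
19:15–20:55 is disjoint → start new block.
19:25–20:10 overlaps/touches 19:15–20:55 → extend to 19:15–20:55.
20:30–20:50 overlaps/touches 19:15–20:55 → extend to 19:15–20:55.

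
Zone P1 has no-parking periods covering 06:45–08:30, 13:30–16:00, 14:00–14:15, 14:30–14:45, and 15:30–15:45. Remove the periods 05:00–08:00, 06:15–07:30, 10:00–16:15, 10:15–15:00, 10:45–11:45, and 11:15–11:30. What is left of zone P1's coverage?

First set merges to 06:45–08:30, 13:30–16:00.
Second set merges to 05:00–08:00, 10:00–16:15.
06:45–08:30 minus B → 08:00–08:30.
13:30–16:00: fully covered by B → removed.

08:00–08:30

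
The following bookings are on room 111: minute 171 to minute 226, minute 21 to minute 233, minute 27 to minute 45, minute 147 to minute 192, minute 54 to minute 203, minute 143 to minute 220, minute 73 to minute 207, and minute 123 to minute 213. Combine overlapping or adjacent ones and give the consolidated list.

Sort by start: minute 21 to minute 233, minute 27 to minute 45, minute 54 to minute 203, minute 73 to minute 207, minute 123 to minute 213, minute 143 to minute 220, minute 147 to minute 192, minute 171 to minute 226.
minute 27 to minute 45 overlaps/touches minute 21 to minute 233 → extend to minute 21 to minute 233.
minute 54 to minute 203 overlaps/touches minute 21 to minute 233 → extend to minute 21 to minute 233.
minute 73 to minute 207 overlaps/touches minute 21 to minute 233 → extend to minute 21 to minute 233.
minute 123 to minute 213 overlaps/touches minute 21 to minute 233 → extend to minute 21 to minute 233.
minute 143 to minute 220 overlaps/touches minute 21 to minute 233 → extend to minute 21 to minute 233.
minute 147 to minute 192 overlaps/touches minute 21 to minute 233 → extend to minute 21 to minute 233.
minute 171 to minute 226 overlaps/touches minute 21 to minute 233 → extend to minute 21 to minute 233.

minute 21 to minute 233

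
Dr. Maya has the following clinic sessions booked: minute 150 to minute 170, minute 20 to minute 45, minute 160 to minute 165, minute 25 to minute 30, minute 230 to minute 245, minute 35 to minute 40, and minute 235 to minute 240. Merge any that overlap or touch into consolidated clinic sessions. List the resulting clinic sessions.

minute 20 to minute 45, minute 150 to minute 170, minute 230 to minute 245

Sort by start: minute 20 to minute 45, minute 25 to minute 30, minute 35 to minute 40, minute 150 to minute 170, minute 160 to minute 165, minute 230 to minute 245, minute 235 to minute 240.
minute 25 to minute 30 overlaps/touches minute 20 to minute 45 → extend to minute 20 to minute 45.
minute 35 to minute 40 overlaps/touches minute 20 to minute 45 → extend to minute 20 to minute 45.
minute 150 to minute 170 is disjoint → start new block.
minute 160 to minute 165 overlaps/touches minute 150 to minute 170 → extend to minute 150 to minute 170.
minute 230 to minute 245 is disjoint → start new block.
minute 235 to minute 240 overlaps/touches minute 230 to minute 245 → extend to minute 230 to minute 245.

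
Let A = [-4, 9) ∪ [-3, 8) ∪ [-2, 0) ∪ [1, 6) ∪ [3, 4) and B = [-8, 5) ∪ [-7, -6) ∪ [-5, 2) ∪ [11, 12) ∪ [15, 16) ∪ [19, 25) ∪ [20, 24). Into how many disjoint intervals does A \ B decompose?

1

A, merged: [-4, 9).
B, merged: [-8, 5), [11, 12), [15, 16), [19, 25).
A \ B = [5, 9).
That is 1 disjoint piece.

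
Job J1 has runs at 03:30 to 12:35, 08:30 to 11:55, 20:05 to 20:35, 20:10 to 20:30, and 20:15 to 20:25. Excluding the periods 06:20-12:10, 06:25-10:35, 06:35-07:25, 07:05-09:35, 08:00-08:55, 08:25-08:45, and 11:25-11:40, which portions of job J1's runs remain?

03:30–06:20, 12:10–12:35, 20:05–20:35

Merge the first list: 03:30–12:35, 20:05–20:35.
Merge the second list: 06:20–12:10.
03:30–12:35 with B removed leaves 03:30–06:20, 12:10–12:35.
20:05–20:35 is untouched.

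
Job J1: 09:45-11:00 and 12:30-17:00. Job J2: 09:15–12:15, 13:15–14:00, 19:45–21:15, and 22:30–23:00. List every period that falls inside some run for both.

09:45–11:00, 13:15–14:00

09:45–11:00 ∩ B → 09:45–11:00.
12:30–17:00 ∩ B → 13:15–14:00.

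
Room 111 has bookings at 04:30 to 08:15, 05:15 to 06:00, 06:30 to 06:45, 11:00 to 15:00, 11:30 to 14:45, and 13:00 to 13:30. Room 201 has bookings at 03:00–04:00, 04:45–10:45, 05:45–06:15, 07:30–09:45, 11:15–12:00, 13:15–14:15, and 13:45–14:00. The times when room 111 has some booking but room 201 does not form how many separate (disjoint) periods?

4

A, merged: 04:30–08:15, 11:00–15:00.
B, merged: 03:00–04:00, 04:45–10:45, 11:15–12:00, 13:15–14:15.
A \ B = 04:30–04:45, 11:00–11:15, 12:00–13:15, 14:15–15:00.
That is 4 disjoint pieces.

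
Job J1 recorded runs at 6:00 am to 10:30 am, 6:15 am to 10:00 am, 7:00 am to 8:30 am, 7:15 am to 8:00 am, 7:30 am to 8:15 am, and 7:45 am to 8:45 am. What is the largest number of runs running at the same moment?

At 7:45 am, 6 of the intervals are simultaneously active.
No point has more.

6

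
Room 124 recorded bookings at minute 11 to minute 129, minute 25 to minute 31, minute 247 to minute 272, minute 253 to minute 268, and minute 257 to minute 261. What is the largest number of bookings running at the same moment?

Sweep endpoints in order; track running count of active intervals.
Peak of 3 reached at minute 257.

3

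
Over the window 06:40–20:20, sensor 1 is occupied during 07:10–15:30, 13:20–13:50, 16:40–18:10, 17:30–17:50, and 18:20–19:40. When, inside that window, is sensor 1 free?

Covered (merged): 07:10-15:30, 16:40-18:10, 18:20-19:40.
Gaps within 06:40-20:20: 06:40-07:10, 15:30-16:40, 18:10-18:20, 19:40-20:20.

06:40-07:10, 15:30-16:40, 18:10-18:20, 19:40-20:20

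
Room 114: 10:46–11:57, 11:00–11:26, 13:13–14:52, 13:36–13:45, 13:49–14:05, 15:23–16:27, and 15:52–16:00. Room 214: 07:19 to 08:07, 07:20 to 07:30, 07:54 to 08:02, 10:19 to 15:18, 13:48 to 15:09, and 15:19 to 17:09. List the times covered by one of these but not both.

A, merged: 10:46-11:57, 13:13-14:52, 15:23-16:27.
B, merged: 07:19-08:07, 10:19-15:18, 15:19-17:09.
Only in the first: none.
Only in the second: 07:19-08:07, 10:19-10:46, 11:57-13:13, 14:52-15:18, 15:19-15:23, 16:27-17:09.
Together these are the periods covered by exactly one.

07:19-08:07, 10:19-10:46, 11:57-13:13, 14:52-15:18, 15:19-15:23, 16:27-17:09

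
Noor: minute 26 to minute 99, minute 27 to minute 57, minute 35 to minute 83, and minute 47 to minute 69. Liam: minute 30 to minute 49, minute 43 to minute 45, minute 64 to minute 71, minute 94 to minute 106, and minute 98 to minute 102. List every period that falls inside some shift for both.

First set merges to minute 26 to minute 99.
Second set merges to minute 30 to minute 49, minute 64 to minute 71, minute 94 to minute 106.
minute 26 to minute 99 meets the second set on minute 30 to minute 49, minute 64 to minute 71, minute 94 to minute 99.

minute 30 to minute 49, minute 64 to minute 71, minute 94 to minute 99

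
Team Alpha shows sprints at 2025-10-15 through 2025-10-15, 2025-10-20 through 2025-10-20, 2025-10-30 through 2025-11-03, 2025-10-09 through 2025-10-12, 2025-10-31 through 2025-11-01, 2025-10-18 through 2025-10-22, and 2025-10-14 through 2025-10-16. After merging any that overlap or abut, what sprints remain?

Sort by start: 2025-10-09 through 2025-10-12, 2025-10-14 through 2025-10-16, 2025-10-15 through 2025-10-15, 2025-10-18 through 2025-10-22, 2025-10-20 through 2025-10-20, 2025-10-30 through 2025-11-03, 2025-10-31 through 2025-11-01.
2025-10-14 through 2025-10-16 is disjoint → start new block.
2025-10-15 through 2025-10-15 overlaps/touches 2025-10-14 through 2025-10-16 → extend to 2025-10-14 through 2025-10-16.
2025-10-18 through 2025-10-22 is disjoint → start new block.
2025-10-20 through 2025-10-20 overlaps/touches 2025-10-18 through 2025-10-22 → extend to 2025-10-18 through 2025-10-22.
2025-10-30 through 2025-11-03 is disjoint → start new block.
2025-10-31 through 2025-11-01 overlaps/touches 2025-10-30 through 2025-11-03 → extend to 2025-10-30 through 2025-11-03.

2025-10-09 through 2025-10-12, 2025-10-14 through 2025-10-16, 2025-10-18 through 2025-10-22, 2025-10-30 through 2025-11-03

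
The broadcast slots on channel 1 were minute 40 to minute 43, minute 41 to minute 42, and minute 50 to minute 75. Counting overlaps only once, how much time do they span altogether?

28 minutes

Merged: minute 40 to minute 43, minute 50 to minute 75.
Lengths: 3 minutes + 25 minutes = 28 minutes.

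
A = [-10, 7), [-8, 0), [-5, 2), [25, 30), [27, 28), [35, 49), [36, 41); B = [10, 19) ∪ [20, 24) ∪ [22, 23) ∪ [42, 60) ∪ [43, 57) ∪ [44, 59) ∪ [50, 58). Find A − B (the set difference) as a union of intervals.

[-10, 7) ∪ [25, 30) ∪ [35, 42)

Merge the first list: [-10, 7), [25, 30), [35, 49).
Merge the second list: [10, 19), [20, 24), [42, 60).
[-10, 7): no B overlap → unchanged.
[25, 30): no B overlap → unchanged.
[35, 49) minus B → [35, 42).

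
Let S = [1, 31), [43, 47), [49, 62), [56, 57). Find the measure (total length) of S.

47

Merged: [1, 31), [43, 47), [49, 62).
Lengths: 30 + 4 + 13 = 47.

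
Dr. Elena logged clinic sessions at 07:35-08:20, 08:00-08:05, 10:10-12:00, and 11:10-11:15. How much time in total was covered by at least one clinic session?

Merged: 07:35–08:20, 10:10–12:00.
Lengths: 45 min + 1 h 50 min = 2 h 35 min.

2 h 35 min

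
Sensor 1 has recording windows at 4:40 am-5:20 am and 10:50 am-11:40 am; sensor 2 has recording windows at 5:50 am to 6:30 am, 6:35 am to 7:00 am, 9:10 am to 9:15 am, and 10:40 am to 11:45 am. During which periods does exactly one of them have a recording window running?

4:40 am–5:20 am, 5:50 am–6:30 am, 6:35 am–7:00 am, 9:10 am–9:15 am, 10:40 am–10:50 am, 11:40 am–11:45 am

A but not B: 4:40 am–5:20 am.
B but not A: 5:50 am–6:30 am, 6:35 am–7:00 am, 9:10 am–9:15 am, 10:40 am–10:50 am, 11:40 am–11:45 am.
Combining gives A △ B.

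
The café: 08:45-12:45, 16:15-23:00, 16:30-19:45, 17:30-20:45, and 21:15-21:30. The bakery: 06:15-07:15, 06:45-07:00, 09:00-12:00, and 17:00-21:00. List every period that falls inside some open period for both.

09:00-12:00, 17:00-21:00

A, merged: 08:45-12:45, 16:15-23:00.
B, merged: 06:15-07:15, 09:00-12:00, 17:00-21:00.
08:45-12:45 overlaps B on 09:00-12:00.
16:15-23:00 overlaps B on 17:00-21:00.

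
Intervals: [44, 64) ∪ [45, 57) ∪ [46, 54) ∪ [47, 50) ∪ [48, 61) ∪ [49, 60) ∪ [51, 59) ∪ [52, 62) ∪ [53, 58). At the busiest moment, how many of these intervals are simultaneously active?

Walk the sorted start/end points keeping a running depth.
The depth first hits 8 at 53.

8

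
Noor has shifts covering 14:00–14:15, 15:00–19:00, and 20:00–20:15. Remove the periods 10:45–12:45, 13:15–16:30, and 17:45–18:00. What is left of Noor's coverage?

16:30–17:45, 18:00–19:00, 20:00–20:15

14:00–14:15: fully covered by B → removed.
15:00–19:00 minus B → 16:30–17:45, 18:00–19:00.
20:00–20:15: no B overlap → unchanged.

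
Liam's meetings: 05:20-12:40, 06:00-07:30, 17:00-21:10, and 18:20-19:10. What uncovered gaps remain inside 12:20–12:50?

Covered (merged): 05:20–12:40, 17:00–21:10.
Gaps within 12:20–12:50: 12:40–12:50.

12:40–12:50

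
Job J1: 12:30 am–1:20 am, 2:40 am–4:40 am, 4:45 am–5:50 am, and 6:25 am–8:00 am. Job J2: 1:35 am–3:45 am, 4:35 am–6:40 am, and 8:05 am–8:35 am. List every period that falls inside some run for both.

12:30 am–1:20 am falls entirely outside B.
2:40 am–4:40 am overlaps B on 2:40 am–3:45 am, 4:35 am–4:40 am.
4:45 am–5:50 am overlaps B on 4:45 am–5:50 am.
6:25 am–8:00 am overlaps B on 6:25 am–6:40 am.

2:40 am–3:45 am, 4:35 am–4:40 am, 4:45 am–5:50 am, 6:25 am–6:40 am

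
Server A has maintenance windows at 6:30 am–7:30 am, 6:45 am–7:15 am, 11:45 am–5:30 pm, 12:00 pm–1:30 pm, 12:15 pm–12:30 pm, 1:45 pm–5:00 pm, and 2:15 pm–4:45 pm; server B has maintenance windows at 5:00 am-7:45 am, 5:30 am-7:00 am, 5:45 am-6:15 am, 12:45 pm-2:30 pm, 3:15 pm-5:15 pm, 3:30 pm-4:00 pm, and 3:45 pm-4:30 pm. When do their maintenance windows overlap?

Merge the first list: 6:30 am–7:30 am, 11:45 am–5:30 pm.
Merge the second list: 5:00 am–7:45 am, 12:45 pm–2:30 pm, 3:15 pm–5:15 pm.
6:30 am–7:30 am overlaps B on 6:30 am–7:30 am.
11:45 am–5:30 pm overlaps B on 12:45 pm–2:30 pm, 3:15 pm–5:15 pm.

6:30 am–7:30 am, 12:45 pm–2:30 pm, 3:15 pm–5:15 pm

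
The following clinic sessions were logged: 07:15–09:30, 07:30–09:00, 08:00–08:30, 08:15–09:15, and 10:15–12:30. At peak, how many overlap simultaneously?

4

Sweep endpoints in order; track running count of active intervals.
Peak of 4 reached at 08:15.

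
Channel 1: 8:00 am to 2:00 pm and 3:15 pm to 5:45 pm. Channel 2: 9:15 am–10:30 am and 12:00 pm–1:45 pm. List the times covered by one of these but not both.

A but not B: 8:00 am-9:15 am, 10:30 am-12:00 pm, 1:45 pm-2:00 pm, 3:15 pm-5:45 pm.
B but not A: none.
Combining gives A △ B.

8:00 am-9:15 am, 10:30 am-12:00 pm, 1:45 pm-2:00 pm, 3:15 pm-5:45 pm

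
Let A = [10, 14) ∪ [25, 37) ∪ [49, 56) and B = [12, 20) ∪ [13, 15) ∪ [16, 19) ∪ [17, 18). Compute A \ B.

[10, 12) ∪ [25, 37) ∪ [49, 56)

Merge the second list: [12, 20).
[10, 14) with B removed leaves [10, 12).
[25, 37) is untouched.
[49, 56) is untouched.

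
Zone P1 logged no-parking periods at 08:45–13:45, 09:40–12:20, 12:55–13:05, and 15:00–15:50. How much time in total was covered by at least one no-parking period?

Merged: 08:45–13:45, 15:00–15:50.
Lengths: 5 h + 50 min = 5 h 50 min.

5 h 50 min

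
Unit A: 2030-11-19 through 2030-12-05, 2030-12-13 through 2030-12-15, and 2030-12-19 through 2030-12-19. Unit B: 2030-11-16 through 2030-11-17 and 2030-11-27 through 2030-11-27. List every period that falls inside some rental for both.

2030-11-19 through 2030-12-05 overlaps B on 2030-11-27 through 2030-11-27.
2030-12-13 through 2030-12-15 falls entirely outside B.
2030-12-19 through 2030-12-19 falls entirely outside B.

2030-11-27 through 2030-11-27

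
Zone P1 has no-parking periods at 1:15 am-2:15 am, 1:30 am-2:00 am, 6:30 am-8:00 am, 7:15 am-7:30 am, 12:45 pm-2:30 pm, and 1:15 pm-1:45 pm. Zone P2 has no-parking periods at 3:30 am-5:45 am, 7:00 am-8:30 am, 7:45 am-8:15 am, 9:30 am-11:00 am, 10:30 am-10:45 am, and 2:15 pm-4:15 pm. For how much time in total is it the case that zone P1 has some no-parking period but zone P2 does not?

A, merged: 1:15 am–2:15 am, 6:30 am–8:00 am, 12:45 pm–2:30 pm.
B, merged: 3:30 am–5:45 am, 7:00 am–8:30 am, 9:30 am–11:00 am, 2:15 pm–4:15 pm.
A \ B = 1:15 am–2:15 am, 6:30 am–7:00 am, 12:45 pm–2:15 pm.
Total: 1 h + 30 min + 1 h 30 min = 3 h.

3 h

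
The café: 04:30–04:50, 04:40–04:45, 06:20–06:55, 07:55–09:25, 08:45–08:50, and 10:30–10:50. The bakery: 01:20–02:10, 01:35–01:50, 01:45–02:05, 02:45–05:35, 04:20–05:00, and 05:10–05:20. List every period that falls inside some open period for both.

First set merges to 04:30–04:50, 06:20–06:55, 07:55–09:25, 10:30–10:50.
Second set merges to 01:20–02:10, 02:45–05:35.
04:30–04:50 overlaps B on 04:30–04:50.
06:20–06:55 falls entirely outside B.
07:55–09:25 falls entirely outside B.
10:30–10:50 falls entirely outside B.

04:30–04:50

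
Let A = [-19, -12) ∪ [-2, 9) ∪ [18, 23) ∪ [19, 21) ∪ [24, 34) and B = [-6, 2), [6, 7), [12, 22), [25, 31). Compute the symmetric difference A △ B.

[-19, -12) ∪ [-6, -2) ∪ [2, 6) ∪ [7, 9) ∪ [12, 18) ∪ [22, 23) ∪ [24, 25) ∪ [31, 34)

Merge the first list: [-19, -12), [-2, 9), [18, 23), [24, 34).
A \ B = [-19, -12), [2, 6), [7, 9), [22, 23), [24, 25), [31, 34).
B \ A = [-6, -2), [12, 18).
Union of the two gives the symmetric difference.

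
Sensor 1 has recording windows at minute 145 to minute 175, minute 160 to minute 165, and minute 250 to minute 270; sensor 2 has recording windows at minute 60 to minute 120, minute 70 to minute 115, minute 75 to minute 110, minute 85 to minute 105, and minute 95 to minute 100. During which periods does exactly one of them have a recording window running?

A, merged: minute 145 to minute 175, minute 250 to minute 270.
B, merged: minute 60 to minute 120.
Only in the first: minute 145 to minute 175, minute 250 to minute 270.
Only in the second: minute 60 to minute 120.
Together these are the periods covered by exactly one.

minute 60 to minute 120, minute 145 to minute 175, minute 250 to minute 270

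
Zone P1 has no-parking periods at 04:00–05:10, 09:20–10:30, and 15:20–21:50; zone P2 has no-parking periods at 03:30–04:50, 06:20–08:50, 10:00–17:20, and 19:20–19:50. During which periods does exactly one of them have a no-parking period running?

A but not B: 04:50–05:10, 09:20–10:00, 17:20–19:20, 19:50–21:50.
B but not A: 03:30–04:00, 06:20–08:50, 10:30–15:20.
Combining gives A △ B.

03:30–04:00, 04:50–05:10, 06:20–08:50, 09:20–10:00, 10:30–15:20, 17:20–19:20, 19:50–21:50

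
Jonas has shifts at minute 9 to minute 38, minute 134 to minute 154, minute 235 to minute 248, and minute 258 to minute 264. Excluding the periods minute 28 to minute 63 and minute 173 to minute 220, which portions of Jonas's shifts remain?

minute 9 to minute 28, minute 134 to minute 154, minute 235 to minute 248, minute 258 to minute 264

minute 9 to minute 38 with B removed leaves minute 9 to minute 28.
minute 134 to minute 154 is untouched.
minute 235 to minute 248 is untouched.
minute 258 to minute 264 is untouched.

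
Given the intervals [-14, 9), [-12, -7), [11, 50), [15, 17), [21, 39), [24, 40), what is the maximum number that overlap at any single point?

3

Sweep endpoints in order; track running count of active intervals.
Peak of 3 reached at 24.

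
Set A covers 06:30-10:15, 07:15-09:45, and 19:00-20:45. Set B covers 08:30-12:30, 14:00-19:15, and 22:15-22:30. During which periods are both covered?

First set merges to 06:30-10:15, 19:00-20:45.
06:30-10:15 overlaps B on 08:30-10:15.
19:00-20:45 overlaps B on 19:00-19:15.

08:30-10:15, 19:00-19:15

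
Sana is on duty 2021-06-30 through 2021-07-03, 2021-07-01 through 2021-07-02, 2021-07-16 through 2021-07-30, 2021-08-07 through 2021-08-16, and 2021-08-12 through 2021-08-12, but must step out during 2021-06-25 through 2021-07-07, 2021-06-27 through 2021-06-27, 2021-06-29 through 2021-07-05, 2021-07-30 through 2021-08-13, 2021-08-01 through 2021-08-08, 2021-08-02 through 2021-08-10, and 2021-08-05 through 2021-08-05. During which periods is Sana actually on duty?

2021-07-16 through 2021-07-29, 2021-08-14 through 2021-08-16

Merge the first list: 2021-06-30 through 2021-07-03, 2021-07-16 through 2021-07-30, 2021-08-07 through 2021-08-16.
Merge the second list: 2021-06-25 through 2021-07-07, 2021-07-30 through 2021-08-13.
2021-06-30 through 2021-07-03: fully covered by B → removed.
2021-07-16 through 2021-07-30 minus B → 2021-07-16 through 2021-07-29.
2021-08-07 through 2021-08-16 minus B → 2021-08-14 through 2021-08-16.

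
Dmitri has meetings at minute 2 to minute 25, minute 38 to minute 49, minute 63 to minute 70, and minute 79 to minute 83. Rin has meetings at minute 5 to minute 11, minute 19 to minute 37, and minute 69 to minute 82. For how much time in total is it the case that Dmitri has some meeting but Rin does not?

29 minutes

A \ B = minute 2 to minute 5, minute 11 to minute 19, minute 38 to minute 49, minute 63 to minute 69, minute 82 to minute 83.
Total: 3 minutes + 8 minutes + 11 minutes + 6 minutes + 1 minute = 29 minutes.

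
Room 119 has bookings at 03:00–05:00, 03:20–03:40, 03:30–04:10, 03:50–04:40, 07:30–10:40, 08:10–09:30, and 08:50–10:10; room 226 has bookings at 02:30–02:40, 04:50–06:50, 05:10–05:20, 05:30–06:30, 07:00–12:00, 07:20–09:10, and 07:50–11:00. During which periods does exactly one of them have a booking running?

02:30–02:40, 03:00–04:50, 05:00–06:50, 07:00–07:30, 10:40–12:00

First set merges to 03:00–05:00, 07:30–10:40.
Second set merges to 02:30–02:40, 04:50–06:50, 07:00–12:00.
Only in the first: 03:00–04:50.
Only in the second: 02:30–02:40, 05:00–06:50, 07:00–07:30, 10:40–12:00.
Together these are the periods covered by exactly one.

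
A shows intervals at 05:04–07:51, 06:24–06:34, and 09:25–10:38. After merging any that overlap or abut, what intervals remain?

05:04–07:51, 09:25–10:38

06:24–06:34 overlaps/touches 05:04–07:51 → extend to 05:04–07:51.
09:25–10:38 is disjoint → start new block.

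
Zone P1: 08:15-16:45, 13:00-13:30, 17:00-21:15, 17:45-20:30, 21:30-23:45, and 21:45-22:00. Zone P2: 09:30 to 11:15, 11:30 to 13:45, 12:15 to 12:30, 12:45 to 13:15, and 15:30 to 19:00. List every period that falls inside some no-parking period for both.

First set merges to 08:15–16:45, 17:00–21:15, 21:30–23:45.
Second set merges to 09:30–11:15, 11:30–13:45, 15:30–19:00.
08:15–16:45 overlaps B on 09:30–11:15, 11:30–13:45, 15:30–16:45.
17:00–21:15 overlaps B on 17:00–19:00.
21:30–23:45 falls entirely outside B.

09:30–11:15, 11:30–13:45, 15:30–16:45, 17:00–19:00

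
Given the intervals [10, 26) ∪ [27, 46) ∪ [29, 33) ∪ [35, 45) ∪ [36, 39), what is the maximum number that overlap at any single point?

Sweep endpoints in order; track running count of active intervals.
Peak of 3 reached at 36.

3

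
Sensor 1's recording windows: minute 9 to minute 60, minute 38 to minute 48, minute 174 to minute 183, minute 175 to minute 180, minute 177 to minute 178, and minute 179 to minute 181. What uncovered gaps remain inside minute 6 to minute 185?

minute 6 to minute 9, minute 60 to minute 174, minute 183 to minute 185

The merged coverage is minute 9 to minute 60, minute 174 to minute 183.
Uncovered inside minute 6 to minute 185: minute 6 to minute 9, minute 60 to minute 174, minute 183 to minute 185.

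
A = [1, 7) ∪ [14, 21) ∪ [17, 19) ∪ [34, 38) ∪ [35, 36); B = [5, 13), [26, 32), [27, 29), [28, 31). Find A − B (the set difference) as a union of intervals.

[1, 5) ∪ [14, 21) ∪ [34, 38)

Merge the first list: [1, 7), [14, 21), [34, 38).
Merge the second list: [5, 13), [26, 32).
[1, 7) with B removed leaves [1, 5).
[14, 21) is untouched.
[34, 38) is untouched.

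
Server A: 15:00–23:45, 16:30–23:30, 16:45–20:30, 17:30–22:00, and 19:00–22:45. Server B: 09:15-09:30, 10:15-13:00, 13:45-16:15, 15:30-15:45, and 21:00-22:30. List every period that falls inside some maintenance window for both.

15:00-16:15, 21:00-22:30

Merge the first list: 15:00-23:45.
Merge the second list: 09:15-09:30, 10:15-13:00, 13:45-16:15, 21:00-22:30.
15:00-23:45 overlaps B on 15:00-16:15, 21:00-22:30.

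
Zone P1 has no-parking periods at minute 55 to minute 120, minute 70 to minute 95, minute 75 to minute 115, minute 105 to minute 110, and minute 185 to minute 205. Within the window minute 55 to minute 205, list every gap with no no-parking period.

After merging, the occupied span is minute 55 to minute 120, minute 185 to minute 205.
Uncovered inside minute 55 to minute 205: minute 120 to minute 185.

minute 120 to minute 185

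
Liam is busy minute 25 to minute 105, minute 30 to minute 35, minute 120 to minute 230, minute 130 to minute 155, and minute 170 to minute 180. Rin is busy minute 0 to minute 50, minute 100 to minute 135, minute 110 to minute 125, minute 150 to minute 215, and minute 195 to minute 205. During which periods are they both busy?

A, merged: minute 25 to minute 105, minute 120 to minute 230.
B, merged: minute 0 to minute 50, minute 100 to minute 135, minute 150 to minute 215.
minute 25 to minute 105 ∩ B → minute 25 to minute 50, minute 100 to minute 105.
minute 120 to minute 230 ∩ B → minute 120 to minute 135, minute 150 to minute 215.

minute 25 to minute 50, minute 100 to minute 105, minute 120 to minute 135, minute 150 to minute 215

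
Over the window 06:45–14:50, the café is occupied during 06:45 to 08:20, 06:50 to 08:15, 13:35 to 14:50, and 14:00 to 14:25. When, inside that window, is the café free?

08:20-13:35

Covered (merged): 06:45-08:20, 13:35-14:50.
Gaps within 06:45-14:50: 08:20-13:35.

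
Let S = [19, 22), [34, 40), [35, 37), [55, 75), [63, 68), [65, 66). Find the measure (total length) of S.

29

Merged: [19, 22), [34, 40), [55, 75).
Lengths: 3 + 6 + 20 = 29.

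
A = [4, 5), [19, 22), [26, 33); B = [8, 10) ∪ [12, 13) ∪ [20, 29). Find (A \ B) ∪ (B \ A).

[4, 5) ∪ [8, 10) ∪ [12, 13) ∪ [19, 20) ∪ [22, 26) ∪ [29, 33)

A but not B: [4, 5), [19, 20), [29, 33).
B but not A: [8, 10), [12, 13), [22, 26).
Combining gives A △ B.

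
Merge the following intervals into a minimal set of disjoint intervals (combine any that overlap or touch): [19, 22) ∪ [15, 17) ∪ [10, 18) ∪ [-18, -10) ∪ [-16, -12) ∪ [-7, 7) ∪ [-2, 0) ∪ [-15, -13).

[-18, -10) ∪ [-7, 7) ∪ [10, 18) ∪ [19, 22)

Sort by start: [-18, -10), [-16, -12), [-15, -13), [-7, 7), [-2, 0), [10, 18), [15, 17), [19, 22).
[-16, -12) overlaps/touches [-18, -10) → extend to [-18, -10).
[-15, -13) overlaps/touches [-18, -10) → extend to [-18, -10).
[-7, 7) is disjoint → start new block.
[-2, 0) overlaps/touches [-7, 7) → extend to [-7, 7).
[10, 18) is disjoint → start new block.
[15, 17) overlaps/touches [10, 18) → extend to [10, 18).
[19, 22) is disjoint → start new block.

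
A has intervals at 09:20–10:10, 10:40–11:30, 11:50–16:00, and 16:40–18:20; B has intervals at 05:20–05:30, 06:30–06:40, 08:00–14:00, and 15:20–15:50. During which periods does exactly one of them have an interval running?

Only in the first: 14:00–15:20, 15:50–16:00, 16:40–18:20.
Only in the second: 05:20–05:30, 06:30–06:40, 08:00–09:20, 10:10–10:40, 11:30–11:50.
Together these are the periods covered by exactly one.

05:20–05:30, 06:30–06:40, 08:00–09:20, 10:10–10:40, 11:30–11:50, 14:00–15:20, 15:50–16:00, 16:40–18:20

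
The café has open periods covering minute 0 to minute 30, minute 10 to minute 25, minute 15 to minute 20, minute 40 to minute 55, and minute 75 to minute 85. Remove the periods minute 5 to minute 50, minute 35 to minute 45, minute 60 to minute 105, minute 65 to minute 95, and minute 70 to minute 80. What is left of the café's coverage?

minute 0 to minute 5, minute 50 to minute 55

Merge the first list: minute 0 to minute 30, minute 40 to minute 55, minute 75 to minute 85.
Merge the second list: minute 5 to minute 50, minute 60 to minute 105.
minute 0 to minute 30 with B removed leaves minute 0 to minute 5.
minute 40 to minute 55 with B removed leaves minute 50 to minute 55.
minute 75 to minute 85 lies entirely inside B → drops out.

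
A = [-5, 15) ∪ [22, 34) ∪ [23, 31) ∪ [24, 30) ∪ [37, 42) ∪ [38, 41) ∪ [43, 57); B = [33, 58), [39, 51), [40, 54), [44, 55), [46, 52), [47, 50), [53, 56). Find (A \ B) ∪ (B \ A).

A, merged: [-5, 15), [22, 34), [37, 42), [43, 57).
B, merged: [33, 58).
Only in the first: [-5, 15), [22, 33).
Only in the second: [34, 37), [42, 43), [57, 58).
Together these are the periods covered by exactly one.

[-5, 15) ∪ [22, 33) ∪ [34, 37) ∪ [42, 43) ∪ [57, 58)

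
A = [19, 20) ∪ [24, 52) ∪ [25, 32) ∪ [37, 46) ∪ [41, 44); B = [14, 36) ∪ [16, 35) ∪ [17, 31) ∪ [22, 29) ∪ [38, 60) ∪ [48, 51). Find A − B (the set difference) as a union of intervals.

[36, 38)

Merge the first list: [19, 20), [24, 52).
Merge the second list: [14, 36), [38, 60).
[19, 20): fully covered by B → removed.
[24, 52) minus B → [36, 38).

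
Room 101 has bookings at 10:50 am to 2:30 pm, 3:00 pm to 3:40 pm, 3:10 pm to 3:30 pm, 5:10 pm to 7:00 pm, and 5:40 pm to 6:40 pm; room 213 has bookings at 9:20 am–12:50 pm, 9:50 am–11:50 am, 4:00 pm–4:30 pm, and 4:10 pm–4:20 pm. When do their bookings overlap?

10:50 am–12:50 pm

A, merged: 10:50 am–2:30 pm, 3:00 pm–3:40 pm, 5:10 pm–7:00 pm.
B, merged: 9:20 am–12:50 pm, 4:00 pm–4:30 pm.
10:50 am–2:30 pm ∩ B → 10:50 am–12:50 pm.
3:00 pm–3:40 pm meets no B interval.
5:10 pm–7:00 pm meets no B interval.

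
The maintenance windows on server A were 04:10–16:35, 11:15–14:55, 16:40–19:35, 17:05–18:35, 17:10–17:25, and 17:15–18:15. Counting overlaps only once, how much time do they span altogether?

15 h 20 min

Merged: 04:10–16:35, 16:40–19:35.
Lengths: 12 h 25 min + 2 h 55 min = 15 h 20 min.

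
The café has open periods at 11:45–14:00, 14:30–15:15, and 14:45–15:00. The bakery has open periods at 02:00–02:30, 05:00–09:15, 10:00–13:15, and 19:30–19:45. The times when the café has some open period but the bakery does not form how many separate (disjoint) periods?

Merge the first list: 11:45-14:00, 14:30-15:15.
A \ B = 13:15-14:00, 14:30-15:15.
That is 2 disjoint pieces.

2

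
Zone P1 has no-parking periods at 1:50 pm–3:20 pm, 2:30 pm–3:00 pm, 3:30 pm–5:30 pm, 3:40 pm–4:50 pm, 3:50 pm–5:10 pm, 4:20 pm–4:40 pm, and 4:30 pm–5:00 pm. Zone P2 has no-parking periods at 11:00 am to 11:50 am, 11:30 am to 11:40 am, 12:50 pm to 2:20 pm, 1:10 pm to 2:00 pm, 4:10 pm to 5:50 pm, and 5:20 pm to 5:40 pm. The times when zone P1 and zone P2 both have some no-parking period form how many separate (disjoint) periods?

Merge the first list: 1:50 pm–3:20 pm, 3:30 pm–5:30 pm.
Merge the second list: 11:00 am–11:50 am, 12:50 pm–2:20 pm, 4:10 pm–5:50 pm.
A ∩ B = 1:50 pm–2:20 pm, 4:10 pm–5:30 pm.
That is 2 disjoint pieces.

2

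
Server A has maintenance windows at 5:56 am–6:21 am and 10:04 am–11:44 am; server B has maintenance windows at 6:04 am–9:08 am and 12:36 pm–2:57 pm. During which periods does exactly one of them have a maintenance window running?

5:56 am-6:04 am, 6:21 am-9:08 am, 10:04 am-11:44 am, 12:36 pm-2:57 pm

A \ B = 5:56 am-6:04 am, 10:04 am-11:44 am.
B \ A = 6:21 am-9:08 am, 12:36 pm-2:57 pm.
Union of the two gives the symmetric difference.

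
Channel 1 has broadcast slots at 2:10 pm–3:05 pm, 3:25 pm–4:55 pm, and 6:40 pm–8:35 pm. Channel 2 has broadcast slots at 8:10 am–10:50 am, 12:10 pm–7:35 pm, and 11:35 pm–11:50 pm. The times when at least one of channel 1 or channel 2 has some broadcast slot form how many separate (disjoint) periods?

A ∪ B = 8:10 am–10:50 am, 12:10 pm–8:35 pm, 11:35 pm–11:50 pm.
That is 3 disjoint pieces.

3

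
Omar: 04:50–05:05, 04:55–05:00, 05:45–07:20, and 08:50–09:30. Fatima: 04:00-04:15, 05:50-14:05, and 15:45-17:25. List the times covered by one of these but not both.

04:00-04:15, 04:50-05:05, 05:45-05:50, 07:20-08:50, 09:30-14:05, 15:45-17:25

A, merged: 04:50-05:05, 05:45-07:20, 08:50-09:30.
A \ B = 04:50-05:05, 05:45-05:50.
B \ A = 04:00-04:15, 07:20-08:50, 09:30-14:05, 15:45-17:25.
Union of the two gives the symmetric difference.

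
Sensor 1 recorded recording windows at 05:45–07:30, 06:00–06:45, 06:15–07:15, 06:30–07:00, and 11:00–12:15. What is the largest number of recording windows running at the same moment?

4

Sweep endpoints in order; track running count of active intervals.
Peak of 4 reached at 06:30.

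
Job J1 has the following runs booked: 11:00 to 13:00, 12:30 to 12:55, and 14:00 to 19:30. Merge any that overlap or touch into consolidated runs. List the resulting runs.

11:00–13:00, 14:00–19:30

12:30–12:55 overlaps/touches 11:00–13:00 → extend to 11:00–13:00.
14:00–19:30 is disjoint → start new block.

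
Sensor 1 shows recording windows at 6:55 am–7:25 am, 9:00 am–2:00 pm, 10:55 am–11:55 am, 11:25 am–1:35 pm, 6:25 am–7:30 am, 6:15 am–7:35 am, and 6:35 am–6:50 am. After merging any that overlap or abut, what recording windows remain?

6:15 am-7:35 am, 9:00 am-2:00 pm

Sort by start: 6:15 am-7:35 am, 6:25 am-7:30 am, 6:35 am-6:50 am, 6:55 am-7:25 am, 9:00 am-2:00 pm, 10:55 am-11:55 am, 11:25 am-1:35 pm.
6:25 am-7:30 am overlaps/touches 6:15 am-7:35 am → extend to 6:15 am-7:35 am.
6:35 am-6:50 am overlaps/touches 6:15 am-7:35 am → extend to 6:15 am-7:35 am.
6:55 am-7:25 am overlaps/touches 6:15 am-7:35 am → extend to 6:15 am-7:35 am.
9:00 am-2:00 pm is disjoint → start new block.
10:55 am-11:55 am overlaps/touches 9:00 am-2:00 pm → extend to 9:00 am-2:00 pm.
11:25 am-1:35 pm overlaps/touches 9:00 am-2:00 pm → extend to 9:00 am-2:00 pm.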